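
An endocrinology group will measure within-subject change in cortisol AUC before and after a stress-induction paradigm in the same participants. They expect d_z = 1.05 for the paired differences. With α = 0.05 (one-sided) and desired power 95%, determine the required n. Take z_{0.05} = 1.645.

For a paired (one-sample on differences) test: n = ((z_{α} + z_β) / d)².
z_{α} + z_β = 1.645 + 1.645 = 3.290.
n = (3.290 / 1.05)² = 3.133² = 9.82.
Round up.

n = 10 pairs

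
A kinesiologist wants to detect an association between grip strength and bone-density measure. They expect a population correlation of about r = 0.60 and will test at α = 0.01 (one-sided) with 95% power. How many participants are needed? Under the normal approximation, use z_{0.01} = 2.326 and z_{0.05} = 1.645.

n = 36

Fisher's z: C = ½·ln((1+r)/(1−r)) = ½·ln(4.0000) = 0.6931.
n = ((z_{α} + z_β)/C)² + 3.
(2.326 + 1.645) / 0.6931 = 3.971 / 0.6931 = 5.729.
n = 5.729² + 3 = 32.83 + 3 = 35.8.
Round up.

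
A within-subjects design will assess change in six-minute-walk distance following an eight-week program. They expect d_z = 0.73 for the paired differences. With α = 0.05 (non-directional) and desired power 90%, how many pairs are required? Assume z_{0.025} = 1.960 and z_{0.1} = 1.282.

n = 20 pairs

For a paired (one-sample on differences) test: n = ((z_{α/2} + z_β) / d)².
z_{α/2} + z_β = 1.960 + 1.282 = 3.242.
n = (3.242 / 0.73)² = 4.441² = 19.72.
Round up.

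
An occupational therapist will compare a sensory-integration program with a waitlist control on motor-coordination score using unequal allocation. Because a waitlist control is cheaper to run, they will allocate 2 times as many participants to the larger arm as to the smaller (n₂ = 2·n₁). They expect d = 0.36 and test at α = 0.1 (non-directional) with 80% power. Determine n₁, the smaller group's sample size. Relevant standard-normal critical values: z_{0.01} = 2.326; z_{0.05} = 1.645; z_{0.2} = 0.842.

With allocation ratio k = n₂/n₁ = 2, Var(x̄₁−x̄₂) = σ²(1/n₁ + 1/(k·n₁)) = σ²·(k+1)/(k·n₁).
So n₁ = (1 + 1/k)·((z_{α/2} + z_β)/d)² = 1.500 × (2.487/0.36)².
n₁ = 1.500 × 47.73 = 71.6.
Round up: n₁ = 72, giving n₂ = 2 × 72 = 144.

n₁ = 72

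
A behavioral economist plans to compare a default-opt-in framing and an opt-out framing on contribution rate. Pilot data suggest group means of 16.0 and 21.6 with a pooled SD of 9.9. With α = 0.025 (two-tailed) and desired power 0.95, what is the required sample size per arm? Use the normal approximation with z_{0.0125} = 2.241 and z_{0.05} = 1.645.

Cohen's d = |M₁ − M₂| / SD_pooled = |16.0 − 21.6| / 9.9 = 5.6 / 9.9 = 0.566.
For two independent groups with equal n: n = 2·((z_{α/2} + z_β) / d)².
z_{α/2} + z_β = 2.241 + 1.645 = 3.886.
n = 2 × (3.886 / 0.566)² = 2 × 6.866² = 2 × 47.14 = 94.3.
Round up to the next whole participant.

n = 95 per group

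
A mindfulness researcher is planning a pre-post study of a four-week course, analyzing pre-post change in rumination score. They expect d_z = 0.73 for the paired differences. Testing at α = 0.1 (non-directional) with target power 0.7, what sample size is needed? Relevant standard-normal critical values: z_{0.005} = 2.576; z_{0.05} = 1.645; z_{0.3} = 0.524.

n = 9 pairs

For a paired (one-sample on differences) test: n = ((z_{α/2} + z_β) / d)².
z_{α/2} + z_β = 1.645 + 0.524 = 2.169.
n = (2.169 / 0.73)² = 2.971² = 8.83.
Round up.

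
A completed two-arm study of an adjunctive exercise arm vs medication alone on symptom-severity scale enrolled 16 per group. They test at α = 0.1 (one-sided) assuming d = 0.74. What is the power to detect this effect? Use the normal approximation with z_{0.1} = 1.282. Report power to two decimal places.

For two equal groups, power = Φ(d·√(n/2) − z_{α}).
d·√(n/2) = 0.74 × √(16/2) = 0.74 × 2.828 = 2.093.
z_β = 2.093 − 1.282 = 0.811.
Power = Φ(0.811) = 0.791.

power ≈ 0.79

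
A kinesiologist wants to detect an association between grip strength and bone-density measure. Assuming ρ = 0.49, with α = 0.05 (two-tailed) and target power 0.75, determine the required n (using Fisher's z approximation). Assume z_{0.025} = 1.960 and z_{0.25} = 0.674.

n = 28

Fisher's z: C = ½·ln((1+r)/(1−r)) = ½·ln(2.9216) = 0.5361.
n = ((z_{α/2} + z_β)/C)² + 3.
(1.960 + 0.674) / 0.5361 = 2.634 / 0.5361 = 4.913.
n = 4.913² + 3 = 24.14 + 3 = 27.1.
Round up.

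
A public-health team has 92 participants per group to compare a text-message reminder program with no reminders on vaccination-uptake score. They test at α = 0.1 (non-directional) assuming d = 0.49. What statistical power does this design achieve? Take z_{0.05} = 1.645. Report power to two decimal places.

power ≈ 0.95

For two equal groups, power = Φ(d·√(n/2) − z_{α/2}).
d·√(n/2) = 0.49 × √(92/2) = 0.49 × 6.782 = 3.323.
z_β = 3.323 − 1.645 = 1.678.
Power = Φ(1.678) = 0.953.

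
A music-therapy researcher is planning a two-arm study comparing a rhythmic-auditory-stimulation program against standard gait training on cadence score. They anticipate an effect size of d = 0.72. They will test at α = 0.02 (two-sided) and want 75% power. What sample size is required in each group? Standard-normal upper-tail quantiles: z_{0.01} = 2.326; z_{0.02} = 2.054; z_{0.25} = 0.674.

n = 35 per group

For two independent groups with equal n: n = 2·((z_{α/2} + z_β) / d)².
z_{α/2} + z_β = 2.326 + 0.674 = 3.000.
n = 2 × (3.000 / 0.72)² = 2 × 4.167² = 2 × 17.36 = 34.7.
Round up to the next whole participant.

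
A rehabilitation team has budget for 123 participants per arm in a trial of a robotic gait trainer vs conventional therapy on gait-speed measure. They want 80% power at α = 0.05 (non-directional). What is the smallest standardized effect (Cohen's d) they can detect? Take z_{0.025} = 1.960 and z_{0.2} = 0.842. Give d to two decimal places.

For two independent groups of n = 123 each: d_min = (z_{α/2} + z_β)·√(2/n).
z-sum = 1.960 + 0.842 = 2.802.
d_min = 2.802 × √(2/123) = 2.802 × 0.1275 = 0.357.

d_min ≈ 0.36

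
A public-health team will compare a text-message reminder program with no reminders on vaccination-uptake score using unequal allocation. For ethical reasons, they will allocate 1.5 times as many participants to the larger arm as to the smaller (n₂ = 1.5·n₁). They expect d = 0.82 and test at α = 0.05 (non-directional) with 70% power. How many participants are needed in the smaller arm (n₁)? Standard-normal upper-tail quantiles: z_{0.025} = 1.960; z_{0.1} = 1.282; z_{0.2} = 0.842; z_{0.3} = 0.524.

With allocation ratio k = n₂/n₁ = 1.5, Var(x̄₁−x̄₂) = σ²(1/n₁ + 1/(k·n₁)) = σ²·(k+1)/(k·n₁).
So n₁ = (1 + 1/k)·((z_{α/2} + z_β)/d)² = 1.667 × (2.484/0.82)².
n₁ = 1.667 × 9.18 = 15.3.
Round up: n₁ = 16, giving n₂ = 1.5 × 16 = 24.

n₁ = 16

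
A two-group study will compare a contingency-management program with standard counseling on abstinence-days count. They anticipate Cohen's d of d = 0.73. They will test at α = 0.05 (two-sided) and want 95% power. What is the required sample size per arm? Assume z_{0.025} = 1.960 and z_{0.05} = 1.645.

For two independent groups with equal n: n = 2·((z_{α/2} + z_β) / d)².
z_{α/2} + z_β = 1.960 + 1.645 = 3.605.
n = 2 × (3.605 / 0.73)² = 2 × 4.938² = 2 × 24.39 = 48.8.
Round up to the next whole participant.

n = 49 per group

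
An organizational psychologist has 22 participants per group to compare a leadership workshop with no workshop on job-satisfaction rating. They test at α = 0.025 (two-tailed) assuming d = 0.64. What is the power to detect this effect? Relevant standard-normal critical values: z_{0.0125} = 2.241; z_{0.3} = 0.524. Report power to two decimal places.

power ≈ 0.45

For two equal groups, power = Φ(d·√(n/2) − z_{α/2}).
d·√(n/2) = 0.64 × √(22/2) = 0.64 × 3.317 = 2.123.
z_β = 2.123 − 2.241 = -0.118.
Power = Φ(-0.118) = 0.453.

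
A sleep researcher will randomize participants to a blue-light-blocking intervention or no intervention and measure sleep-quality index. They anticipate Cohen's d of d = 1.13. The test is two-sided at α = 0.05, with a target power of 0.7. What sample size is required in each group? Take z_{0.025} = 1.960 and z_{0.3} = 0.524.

n = 10 per group

For two independent groups with equal n: n = 2·((z_{α/2} + z_β) / d)².
z_{α/2} + z_β = 1.960 + 0.524 = 2.484.
n = 2 × (2.484 / 1.13)² = 2 × 2.198² = 2 × 4.83 = 9.7.
Round up to the next whole participant.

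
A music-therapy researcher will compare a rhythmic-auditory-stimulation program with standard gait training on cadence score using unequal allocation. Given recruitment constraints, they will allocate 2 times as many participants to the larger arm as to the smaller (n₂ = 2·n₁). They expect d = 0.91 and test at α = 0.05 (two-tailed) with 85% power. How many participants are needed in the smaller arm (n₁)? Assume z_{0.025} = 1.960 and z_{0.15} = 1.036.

With allocation ratio k = n₂/n₁ = 2, Var(x̄₁−x̄₂) = σ²(1/n₁ + 1/(k·n₁)) = σ²·(k+1)/(k·n₁).
So n₁ = (1 + 1/k)·((z_{α/2} + z_β)/d)² = 1.500 × (2.996/0.91)².
n₁ = 1.500 × 10.84 = 16.3.
Round up: n₁ = 17, giving n₂ = 2 × 17 = 34.

n₁ = 17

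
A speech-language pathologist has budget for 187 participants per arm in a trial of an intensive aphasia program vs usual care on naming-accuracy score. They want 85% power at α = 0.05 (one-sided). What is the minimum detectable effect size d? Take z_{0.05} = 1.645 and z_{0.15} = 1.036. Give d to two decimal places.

d_min ≈ 0.28

For two independent groups of n = 187 each: d_min = (z_{α} + z_β)·√(2/n).
z-sum = 1.645 + 1.036 = 2.681.
d_min = 2.681 × √(2/187) = 2.681 × 0.1034 = 0.277.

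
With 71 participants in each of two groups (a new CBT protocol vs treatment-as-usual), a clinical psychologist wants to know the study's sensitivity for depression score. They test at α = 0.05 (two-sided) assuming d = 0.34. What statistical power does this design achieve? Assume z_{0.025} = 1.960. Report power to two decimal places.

For two equal groups, power = Φ(d·√(n/2) − z_{α/2}).
d·√(n/2) = 0.34 × √(71/2) = 0.34 × 5.958 = 2.026.
z_β = 2.026 − 1.960 = 0.066.
Power = Φ(0.066) = 0.526.

power ≈ 0.53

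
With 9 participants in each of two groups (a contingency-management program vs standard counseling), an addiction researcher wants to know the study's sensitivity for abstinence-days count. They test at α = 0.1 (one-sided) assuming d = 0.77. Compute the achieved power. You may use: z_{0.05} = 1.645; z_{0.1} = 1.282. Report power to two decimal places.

For two equal groups, power = Φ(d·√(n/2) − z_{α}).
d·√(n/2) = 0.77 × √(9/2) = 0.77 × 2.121 = 1.633.
z_β = 1.633 − 1.282 = 0.351.
Power = Φ(0.351) = 0.637.

power ≈ 0.64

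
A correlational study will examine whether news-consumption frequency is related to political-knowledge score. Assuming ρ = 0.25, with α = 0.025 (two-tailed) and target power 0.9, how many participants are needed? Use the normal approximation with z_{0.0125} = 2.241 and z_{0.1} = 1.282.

Fisher's z: C = ½·ln((1+r)/(1−r)) = ½·ln(1.6667) = 0.2554.
n = ((z_{α/2} + z_β)/C)² + 3.
(2.241 + 1.282) / 0.2554 = 3.523 / 0.2554 = 13.794.
n = 13.794² + 3 = 190.28 + 3 = 193.3.
Round up.

n = 194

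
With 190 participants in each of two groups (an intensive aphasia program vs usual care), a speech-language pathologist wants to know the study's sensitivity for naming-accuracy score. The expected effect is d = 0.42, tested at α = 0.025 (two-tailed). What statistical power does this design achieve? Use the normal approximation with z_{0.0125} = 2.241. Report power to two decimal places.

For two equal groups, power = Φ(d·√(n/2) − z_{α/2}).
d·√(n/2) = 0.42 × √(190/2) = 0.42 × 9.747 = 4.094.
z_β = 4.094 − 2.241 = 1.853.
Power = Φ(1.853) = 0.968.

power ≈ 0.97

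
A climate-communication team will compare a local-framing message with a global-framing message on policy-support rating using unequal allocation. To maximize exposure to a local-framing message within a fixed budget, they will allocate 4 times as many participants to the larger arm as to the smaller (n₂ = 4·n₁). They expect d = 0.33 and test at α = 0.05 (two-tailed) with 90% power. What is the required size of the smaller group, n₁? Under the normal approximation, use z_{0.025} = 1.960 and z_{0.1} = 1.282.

n₁ = 121

With allocation ratio k = n₂/n₁ = 4, Var(x̄₁−x̄₂) = σ²(1/n₁ + 1/(k·n₁)) = σ²·(k+1)/(k·n₁).
So n₁ = (1 + 1/k)·((z_{α/2} + z_β)/d)² = 1.250 × (3.242/0.33)².
n₁ = 1.250 × 96.52 = 120.6.
Round up: n₁ = 121, giving n₂ = 4 × 121 = 484.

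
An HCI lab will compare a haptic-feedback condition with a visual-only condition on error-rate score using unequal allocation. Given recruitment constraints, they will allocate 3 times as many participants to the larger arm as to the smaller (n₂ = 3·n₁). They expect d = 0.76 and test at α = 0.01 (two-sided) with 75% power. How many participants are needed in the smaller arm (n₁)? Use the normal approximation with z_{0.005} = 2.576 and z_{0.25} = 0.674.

n₁ = 25

With allocation ratio k = n₂/n₁ = 3, Var(x̄₁−x̄₂) = σ²(1/n₁ + 1/(k·n₁)) = σ²·(k+1)/(k·n₁).
So n₁ = (1 + 1/k)·((z_{α/2} + z_β)/d)² = 1.333 × (3.250/0.76)².
n₁ = 1.333 × 18.29 = 24.4.
Round up: n₁ = 25, giving n₂ = 3 × 25 = 75.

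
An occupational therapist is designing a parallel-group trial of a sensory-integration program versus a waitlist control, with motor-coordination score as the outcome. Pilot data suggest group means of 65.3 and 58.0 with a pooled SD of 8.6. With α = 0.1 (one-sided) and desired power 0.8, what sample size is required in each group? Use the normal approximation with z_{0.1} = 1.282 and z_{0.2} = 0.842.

n = 13 per group

Cohen's d = |M₁ − M₂| / SD_pooled = |65.3 − 58.0| / 8.6 = 7.3 / 8.6 = 0.849.
For two independent groups with equal n: n = 2·((z_{α} + z_β) / d)².
z_{α} + z_β = 1.282 + 0.842 = 2.124.
n = 2 × (2.124 / 0.849)² = 2 × 2.502² = 2 × 6.26 = 12.5.
Round up to the next whole participant.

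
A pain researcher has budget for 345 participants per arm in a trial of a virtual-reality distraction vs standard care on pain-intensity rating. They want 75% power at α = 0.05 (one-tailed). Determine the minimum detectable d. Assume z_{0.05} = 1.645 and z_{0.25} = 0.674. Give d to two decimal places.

d_min ≈ 0.18

For two independent groups of n = 345 each: d_min = (z_{α} + z_β)·√(2/n).
z-sum = 1.645 + 0.674 = 2.319.
d_min = 2.319 × √(2/345) = 2.319 × 0.0761 = 0.177.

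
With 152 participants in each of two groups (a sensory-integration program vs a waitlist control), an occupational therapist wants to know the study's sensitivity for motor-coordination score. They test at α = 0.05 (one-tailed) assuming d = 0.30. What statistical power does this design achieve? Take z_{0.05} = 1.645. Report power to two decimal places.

power ≈ 0.83

For two equal groups, power = Φ(d·√(n/2) − z_{α}).
d·√(n/2) = 0.30 × √(152/2) = 0.30 × 8.718 = 2.615.
z_β = 2.615 − 1.645 = 0.970.
Power = Φ(0.970) = 0.834.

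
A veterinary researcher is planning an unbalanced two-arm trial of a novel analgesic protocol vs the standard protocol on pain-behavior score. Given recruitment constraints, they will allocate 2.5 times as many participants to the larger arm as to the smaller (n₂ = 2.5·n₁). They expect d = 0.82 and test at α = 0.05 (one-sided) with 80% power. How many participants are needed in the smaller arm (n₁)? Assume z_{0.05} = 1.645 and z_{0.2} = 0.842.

n₁ = 13

With allocation ratio k = n₂/n₁ = 2.5, Var(x̄₁−x̄₂) = σ²(1/n₁ + 1/(k·n₁)) = σ²·(k+1)/(k·n₁).
So n₁ = (1 + 1/k)·((z_{α} + z_β)/d)² = 1.400 × (2.487/0.82)².
n₁ = 1.400 × 9.20 = 12.9.
Round up: n₁ = 13, giving n₂ = ⌈2.5 × 13⌉ = ⌈32.5⌉ = 33.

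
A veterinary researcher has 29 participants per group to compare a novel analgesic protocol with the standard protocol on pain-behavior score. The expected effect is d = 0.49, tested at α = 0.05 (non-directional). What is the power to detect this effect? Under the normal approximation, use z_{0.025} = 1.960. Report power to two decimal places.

For two equal groups, power = Φ(d·√(n/2) − z_{α/2}).
d·√(n/2) = 0.49 × √(29/2) = 0.49 × 3.808 = 1.866.
z_β = 1.866 − 1.960 = -0.094.
Power = Φ(-0.094) = 0.463.

power ≈ 0.46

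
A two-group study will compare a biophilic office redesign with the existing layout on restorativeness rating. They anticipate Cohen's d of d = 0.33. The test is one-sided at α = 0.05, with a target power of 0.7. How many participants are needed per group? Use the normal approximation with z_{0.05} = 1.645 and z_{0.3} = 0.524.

For two independent groups with equal n: n = 2·((z_{α} + z_β) / d)².
z_{α} + z_β = 1.645 + 0.524 = 2.169.
n = 2 × (2.169 / 0.33)² = 2 × 6.573² = 2 × 43.20 = 86.4.
Round up to the next whole participant.

n = 87 per group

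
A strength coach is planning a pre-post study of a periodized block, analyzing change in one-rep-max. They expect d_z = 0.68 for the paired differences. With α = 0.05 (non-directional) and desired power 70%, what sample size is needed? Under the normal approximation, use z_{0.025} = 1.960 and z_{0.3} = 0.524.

For a paired (one-sample on differences) test: n = ((z_{α/2} + z_β) / d)².
z_{α/2} + z_β = 1.960 + 0.524 = 2.484.
n = (2.484 / 0.68)² = 3.653² = 13.34.
Round up.

n = 14 pairs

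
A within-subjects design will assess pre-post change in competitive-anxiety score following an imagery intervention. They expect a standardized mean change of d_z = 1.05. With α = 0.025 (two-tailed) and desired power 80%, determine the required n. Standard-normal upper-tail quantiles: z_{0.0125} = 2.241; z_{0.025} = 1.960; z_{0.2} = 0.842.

For a paired (one-sample on differences) test: n = ((z_{α/2} + z_β) / d)².
z_{α/2} + z_β = 2.241 + 0.842 = 3.083.
n = (3.083 / 1.05)² = 2.936² = 8.62.
Round up.

n = 9 pairs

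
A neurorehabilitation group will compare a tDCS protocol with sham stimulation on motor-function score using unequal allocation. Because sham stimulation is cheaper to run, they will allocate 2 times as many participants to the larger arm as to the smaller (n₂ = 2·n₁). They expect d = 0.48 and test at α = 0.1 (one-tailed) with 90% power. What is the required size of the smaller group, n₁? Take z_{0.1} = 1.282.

With allocation ratio k = n₂/n₁ = 2, Var(x̄₁−x̄₂) = σ²(1/n₁ + 1/(k·n₁)) = σ²·(k+1)/(k·n₁).
So n₁ = (1 + 1/k)·((z_{α} + z_β)/d)² = 1.500 × (2.564/0.48)².
n₁ = 1.500 × 28.53 = 42.8.
Round up: n₁ = 43, giving n₂ = 2 × 43 = 86.

n₁ = 43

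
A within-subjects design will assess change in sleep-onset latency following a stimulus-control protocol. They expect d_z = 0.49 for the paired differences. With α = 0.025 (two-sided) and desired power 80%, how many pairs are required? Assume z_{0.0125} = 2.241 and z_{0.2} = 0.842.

For a paired (one-sample on differences) test: n = ((z_{α/2} + z_β) / d)².
z_{α/2} + z_β = 2.241 + 0.842 = 3.083.
n = (3.083 / 0.49)² = 6.292² = 39.59.
Round up.

n = 40 pairs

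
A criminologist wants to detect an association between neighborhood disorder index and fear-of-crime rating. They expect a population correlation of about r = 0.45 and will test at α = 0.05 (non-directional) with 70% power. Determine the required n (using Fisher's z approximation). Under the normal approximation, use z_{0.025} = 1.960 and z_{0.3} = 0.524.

Fisher's z: C = ½·ln((1+r)/(1−r)) = ½·ln(2.6364) = 0.4847.
n = ((z_{α/2} + z_β)/C)² + 3.
(1.960 + 0.524) / 0.4847 = 2.484 / 0.4847 = 5.125.
n = 5.125² + 3 = 26.26 + 3 = 29.3.
Round up.

n = 30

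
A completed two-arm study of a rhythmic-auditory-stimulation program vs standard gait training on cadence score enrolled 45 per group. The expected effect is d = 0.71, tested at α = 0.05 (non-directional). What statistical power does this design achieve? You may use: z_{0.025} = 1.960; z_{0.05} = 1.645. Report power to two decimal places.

For two equal groups, power = Φ(d·√(n/2) − z_{α/2}).
d·√(n/2) = 0.71 × √(45/2) = 0.71 × 4.743 = 3.368.
z_β = 3.368 − 1.960 = 1.408.
Power = Φ(1.408) = 0.920.

power ≈ 0.92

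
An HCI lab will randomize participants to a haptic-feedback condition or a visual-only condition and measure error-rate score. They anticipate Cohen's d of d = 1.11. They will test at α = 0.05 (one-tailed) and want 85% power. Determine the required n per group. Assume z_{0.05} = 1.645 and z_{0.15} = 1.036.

For two independent groups with equal n: n = 2·((z_{α} + z_β) / d)².
z_{α} + z_β = 1.645 + 1.036 = 2.681.
n = 2 × (2.681 / 1.11)² = 2 × 2.415² = 2 × 5.83 = 11.7.
Round up to the next whole participant.

n = 12 per group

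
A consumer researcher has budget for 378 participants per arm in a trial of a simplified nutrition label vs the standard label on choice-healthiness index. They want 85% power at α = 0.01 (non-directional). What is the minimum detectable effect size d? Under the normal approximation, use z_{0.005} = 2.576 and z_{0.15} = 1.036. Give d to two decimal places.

d_min ≈ 0.26

For two independent groups of n = 378 each: d_min = (z_{α/2} + z_β)·√(2/n).
z-sum = 2.576 + 1.036 = 3.612.
d_min = 3.612 × √(2/378) = 3.612 × 0.0727 = 0.263.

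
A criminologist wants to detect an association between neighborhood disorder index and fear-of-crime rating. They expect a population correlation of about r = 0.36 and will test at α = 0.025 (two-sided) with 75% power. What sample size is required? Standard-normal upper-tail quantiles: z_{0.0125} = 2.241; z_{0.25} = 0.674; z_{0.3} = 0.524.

Fisher's z: C = ½·ln((1+r)/(1−r)) = ½·ln(2.1250) = 0.3769.
n = ((z_{α/2} + z_β)/C)² + 3.
(2.241 + 0.674) / 0.3769 = 2.915 / 0.3769 = 7.734.
n = 7.734² + 3 = 59.82 + 3 = 62.8.
Round up.

n = 63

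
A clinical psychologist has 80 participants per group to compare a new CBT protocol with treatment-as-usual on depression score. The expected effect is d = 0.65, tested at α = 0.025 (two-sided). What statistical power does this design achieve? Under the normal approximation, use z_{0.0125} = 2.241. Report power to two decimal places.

For two equal groups, power = Φ(d·√(n/2) − z_{α/2}).
d·√(n/2) = 0.65 × √(80/2) = 0.65 × 6.325 = 4.111.
z_β = 4.111 − 2.241 = 1.870.
Power = Φ(1.870) = 0.969.

power ≈ 0.97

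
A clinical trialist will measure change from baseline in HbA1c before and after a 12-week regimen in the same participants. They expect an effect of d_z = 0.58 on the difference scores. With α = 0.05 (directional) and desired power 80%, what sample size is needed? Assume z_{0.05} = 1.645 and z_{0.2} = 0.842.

For a paired (one-sample on differences) test: n = ((z_{α} + z_β) / d)².
z_{α} + z_β = 1.645 + 0.842 = 2.487.
n = (2.487 / 0.58)² = 4.288² = 18.39.
Round up.

n = 19 pairs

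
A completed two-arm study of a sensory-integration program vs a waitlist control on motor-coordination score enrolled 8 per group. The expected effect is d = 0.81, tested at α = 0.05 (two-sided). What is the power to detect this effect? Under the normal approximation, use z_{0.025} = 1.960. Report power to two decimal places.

power ≈ 0.37

For two equal groups, power = Φ(d·√(n/2) − z_{α/2}).
d·√(n/2) = 0.81 × √(8/2) = 0.81 × 2.000 = 1.620.
z_β = 1.620 − 1.960 = -0.340.
Power = Φ(-0.340) = 0.367.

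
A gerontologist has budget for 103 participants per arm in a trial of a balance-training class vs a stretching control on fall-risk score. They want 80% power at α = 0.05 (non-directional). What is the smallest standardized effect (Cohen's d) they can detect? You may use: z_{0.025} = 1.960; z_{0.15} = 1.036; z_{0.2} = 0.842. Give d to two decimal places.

d_min ≈ 0.39

For two independent groups of n = 103 each: d_min = (z_{α/2} + z_β)·√(2/n).
z-sum = 1.960 + 0.842 = 2.802.
d_min = 2.802 × √(2/103) = 2.802 × 0.1393 = 0.390.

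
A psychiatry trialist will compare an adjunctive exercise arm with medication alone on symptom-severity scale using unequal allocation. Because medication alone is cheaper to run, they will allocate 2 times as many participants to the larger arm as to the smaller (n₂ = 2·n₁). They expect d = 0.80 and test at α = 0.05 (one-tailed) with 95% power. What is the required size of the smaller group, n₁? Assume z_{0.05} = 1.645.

With allocation ratio k = n₂/n₁ = 2, Var(x̄₁−x̄₂) = σ²(1/n₁ + 1/(k·n₁)) = σ²·(k+1)/(k·n₁).
So n₁ = (1 + 1/k)·((z_{α} + z_β)/d)² = 1.500 × (3.290/0.80)².
n₁ = 1.500 × 16.91 = 25.4.
Round up: n₁ = 26, giving n₂ = 2 × 26 = 52.

n₁ = 26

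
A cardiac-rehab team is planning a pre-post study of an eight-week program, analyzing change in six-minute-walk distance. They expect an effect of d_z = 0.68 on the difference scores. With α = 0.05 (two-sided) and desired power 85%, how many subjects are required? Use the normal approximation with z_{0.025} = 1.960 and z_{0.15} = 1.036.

n = 20 pairs

For a paired (one-sample on differences) test: n = ((z_{α/2} + z_β) / d)².
z_{α/2} + z_β = 1.960 + 1.036 = 2.996.
n = (2.996 / 0.68)² = 4.406² = 19.41.
Round up.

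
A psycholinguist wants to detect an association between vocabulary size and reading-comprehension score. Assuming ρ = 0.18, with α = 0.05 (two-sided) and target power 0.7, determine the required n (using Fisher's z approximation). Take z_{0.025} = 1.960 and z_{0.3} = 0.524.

n = 190

Fisher's z: C = ½·ln((1+r)/(1−r)) = ½·ln(1.4390) = 0.1820.
n = ((z_{α/2} + z_β)/C)² + 3.
(1.960 + 0.524) / 0.1820 = 2.484 / 0.1820 = 13.648.
n = 13.648² + 3 = 186.28 + 3 = 189.3.
Round up.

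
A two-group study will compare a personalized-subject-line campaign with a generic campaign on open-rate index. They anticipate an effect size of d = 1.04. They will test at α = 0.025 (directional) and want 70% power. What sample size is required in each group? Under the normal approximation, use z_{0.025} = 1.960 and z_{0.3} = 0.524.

n = 12 per group

For two independent groups with equal n: n = 2·((z_{α} + z_β) / d)².
z_{α} + z_β = 1.960 + 0.524 = 2.484.
n = 2 × (2.484 / 1.04)² = 2 × 2.388² = 2 × 5.70 = 11.4.
Round up to the next whole participant.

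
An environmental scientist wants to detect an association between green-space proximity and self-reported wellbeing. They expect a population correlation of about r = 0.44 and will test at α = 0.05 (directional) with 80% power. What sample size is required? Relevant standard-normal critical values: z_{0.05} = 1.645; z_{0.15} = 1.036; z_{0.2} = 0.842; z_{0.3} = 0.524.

Fisher's z: C = ½·ln((1+r)/(1−r)) = ½·ln(2.5714) = 0.4722.
n = ((z_{α} + z_β)/C)² + 3.
(1.645 + 0.842) / 0.4722 = 2.487 / 0.4722 = 5.267.
n = 5.267² + 3 = 27.74 + 3 = 30.7.
Round up.

n = 31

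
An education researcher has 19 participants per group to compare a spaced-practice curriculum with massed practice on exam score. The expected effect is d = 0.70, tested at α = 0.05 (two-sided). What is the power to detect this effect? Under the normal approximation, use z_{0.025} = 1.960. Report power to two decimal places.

For two equal groups, power = Φ(d·√(n/2) − z_{α/2}).
d·√(n/2) = 0.70 × √(19/2) = 0.70 × 3.082 = 2.158.
z_β = 2.158 − 1.960 = 0.198.
Power = Φ(0.198) = 0.578.

power ≈ 0.58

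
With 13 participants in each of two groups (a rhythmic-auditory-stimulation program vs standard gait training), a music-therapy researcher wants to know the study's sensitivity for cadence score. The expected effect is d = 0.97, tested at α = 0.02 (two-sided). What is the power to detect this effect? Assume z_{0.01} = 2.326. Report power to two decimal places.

power ≈ 0.56

For two equal groups, power = Φ(d·√(n/2) − z_{α/2}).
d·√(n/2) = 0.97 × √(13/2) = 0.97 × 2.550 = 2.473.
z_β = 2.473 − 2.326 = 0.147.
Power = Φ(0.147) = 0.558.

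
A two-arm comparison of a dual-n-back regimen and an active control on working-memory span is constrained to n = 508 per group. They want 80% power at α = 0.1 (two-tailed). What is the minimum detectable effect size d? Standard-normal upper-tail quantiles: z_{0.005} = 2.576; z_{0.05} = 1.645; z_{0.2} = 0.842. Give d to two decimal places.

For two independent groups of n = 508 each: d_min = (z_{α/2} + z_β)·√(2/n).
z-sum = 1.645 + 0.842 = 2.487.
d_min = 2.487 × √(2/508) = 2.487 × 0.0627 = 0.156.

d_min ≈ 0.16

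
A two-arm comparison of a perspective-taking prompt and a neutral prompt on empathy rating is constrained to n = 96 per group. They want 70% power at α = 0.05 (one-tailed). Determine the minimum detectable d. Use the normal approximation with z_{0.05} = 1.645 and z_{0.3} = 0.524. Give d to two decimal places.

d_min ≈ 0.31

For two independent groups of n = 96 each: d_min = (z_{α} + z_β)·√(2/n).
z-sum = 1.645 + 0.524 = 2.169.
d_min = 2.169 × √(2/96) = 2.169 × 0.1443 = 0.313.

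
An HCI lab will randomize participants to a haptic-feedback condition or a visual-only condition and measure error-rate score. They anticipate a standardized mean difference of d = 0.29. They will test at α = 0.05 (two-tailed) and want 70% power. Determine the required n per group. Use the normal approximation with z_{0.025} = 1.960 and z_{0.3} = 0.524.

For two independent groups with equal n: n = 2·((z_{α/2} + z_β) / d)².
z_{α/2} + z_β = 1.960 + 0.524 = 2.484.
n = 2 × (2.484 / 0.29)² = 2 × 8.566² = 2 × 73.37 = 146.7.
Round up to the next whole participant.

n = 147 per group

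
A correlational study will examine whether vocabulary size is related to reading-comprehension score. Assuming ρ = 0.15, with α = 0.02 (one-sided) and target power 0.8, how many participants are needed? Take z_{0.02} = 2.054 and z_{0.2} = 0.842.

n = 371

Fisher's z: C = ½·ln((1+r)/(1−r)) = ½·ln(1.3529) = 0.1511.
n = ((z_{α} + z_β)/C)² + 3.
(2.054 + 0.842) / 0.1511 = 2.896 / 0.1511 = 19.166.
n = 19.166² + 3 = 367.34 + 3 = 370.3.
Round up.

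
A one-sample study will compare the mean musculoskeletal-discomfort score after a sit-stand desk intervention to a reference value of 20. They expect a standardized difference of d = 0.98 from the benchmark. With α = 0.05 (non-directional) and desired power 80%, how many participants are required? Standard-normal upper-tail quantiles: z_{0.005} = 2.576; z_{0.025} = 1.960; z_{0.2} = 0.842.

n = 9

For a one-sample test: n = ((z_{α/2} + z_β) / d)².
z_{α/2} + z_β = 1.960 + 0.842 = 2.802.
n = (2.802 / 0.98)² = 2.859² = 8.17.
Round up.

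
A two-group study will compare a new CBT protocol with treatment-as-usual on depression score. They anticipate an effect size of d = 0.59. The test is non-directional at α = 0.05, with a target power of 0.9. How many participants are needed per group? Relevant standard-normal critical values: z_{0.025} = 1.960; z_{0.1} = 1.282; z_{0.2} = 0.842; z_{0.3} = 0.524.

For two independent groups with equal n: n = 2·((z_{α/2} + z_β) / d)².
z_{α/2} + z_β = 1.960 + 1.282 = 3.242.
n = 2 × (3.242 / 0.59)² = 2 × 5.495² = 2 × 30.19 = 60.4.
Round up to the next whole participant.

n = 61 per group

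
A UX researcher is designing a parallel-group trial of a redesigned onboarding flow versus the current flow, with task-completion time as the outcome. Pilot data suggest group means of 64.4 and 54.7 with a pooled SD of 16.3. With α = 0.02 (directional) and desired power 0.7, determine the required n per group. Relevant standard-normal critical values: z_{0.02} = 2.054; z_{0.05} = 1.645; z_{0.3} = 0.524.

Cohen's d = |M₁ − M₂| / SD_pooled = |64.4 − 54.7| / 16.3 = 9.7 / 16.3 = 0.595.
For two independent groups with equal n: n = 2·((z_{α} + z_β) / d)².
z_{α} + z_β = 2.054 + 0.524 = 2.578.
n = 2 × (2.578 / 0.595)² = 2 × 4.333² = 2 × 18.77 = 37.5.
Round up to the next whole participant.

n = 38 per group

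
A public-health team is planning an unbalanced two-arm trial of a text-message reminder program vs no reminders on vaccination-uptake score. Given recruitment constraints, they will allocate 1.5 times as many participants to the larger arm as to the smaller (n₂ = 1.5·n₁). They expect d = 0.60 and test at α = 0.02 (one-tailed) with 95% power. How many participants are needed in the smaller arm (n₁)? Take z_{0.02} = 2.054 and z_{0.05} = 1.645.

n₁ = 64

With allocation ratio k = n₂/n₁ = 1.5, Var(x̄₁−x̄₂) = σ²(1/n₁ + 1/(k·n₁)) = σ²·(k+1)/(k·n₁).
So n₁ = (1 + 1/k)·((z_{α} + z_β)/d)² = 1.667 × (3.699/0.60)².
n₁ = 1.667 × 38.01 = 63.3.
Round up: n₁ = 64, giving n₂ = 1.5 × 64 = 96.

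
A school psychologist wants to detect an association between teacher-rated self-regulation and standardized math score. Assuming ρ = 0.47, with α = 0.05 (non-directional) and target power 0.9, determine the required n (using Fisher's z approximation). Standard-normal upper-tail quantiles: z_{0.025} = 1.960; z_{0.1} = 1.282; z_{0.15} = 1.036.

n = 44

Fisher's z: C = ½·ln((1+r)/(1−r)) = ½·ln(2.7736) = 0.5101.
n = ((z_{α/2} + z_β)/C)² + 3.
(1.960 + 1.282) / 0.5101 = 3.242 / 0.5101 = 6.356.
n = 6.356² + 3 = 40.39 + 3 = 43.4.
Round up.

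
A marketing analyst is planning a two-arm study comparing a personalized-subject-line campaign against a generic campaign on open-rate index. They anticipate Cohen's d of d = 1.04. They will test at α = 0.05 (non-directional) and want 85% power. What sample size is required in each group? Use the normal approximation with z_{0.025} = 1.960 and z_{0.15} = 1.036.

For two independent groups with equal n: n = 2·((z_{α/2} + z_β) / d)².
z_{α/2} + z_β = 1.960 + 1.036 = 2.996.
n = 2 × (2.996 / 1.04)² = 2 × 2.881² = 2 × 8.30 = 16.6.
Round up to the next whole participant.

n = 17 per group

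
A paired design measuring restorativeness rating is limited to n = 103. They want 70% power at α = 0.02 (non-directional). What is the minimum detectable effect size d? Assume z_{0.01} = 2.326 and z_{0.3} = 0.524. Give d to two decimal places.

For a single sample (or paired design) of n = 103: d_min = (z_{α/2} + z_β)/√n.
z-sum = 2.326 + 0.524 = 2.850.
d_min = 2.850 / √103 = 2.850 / 10.149 = 0.281.

d_min ≈ 0.28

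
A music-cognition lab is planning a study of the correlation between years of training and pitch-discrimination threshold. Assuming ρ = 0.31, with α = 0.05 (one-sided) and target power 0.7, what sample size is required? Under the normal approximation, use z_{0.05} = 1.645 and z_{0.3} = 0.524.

n = 49

Fisher's z: C = ½·ln((1+r)/(1−r)) = ½·ln(1.8986) = 0.3205.
n = ((z_{α} + z_β)/C)² + 3.
(1.645 + 0.524) / 0.3205 = 2.169 / 0.3205 = 6.768.
n = 6.768² + 3 = 45.80 + 3 = 48.8.
Round up.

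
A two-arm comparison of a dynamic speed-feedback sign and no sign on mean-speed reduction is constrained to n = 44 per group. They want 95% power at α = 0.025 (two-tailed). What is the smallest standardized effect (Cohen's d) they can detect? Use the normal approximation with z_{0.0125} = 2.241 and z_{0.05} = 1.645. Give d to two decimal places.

For two independent groups of n = 44 each: d_min = (z_{α/2} + z_β)·√(2/n).
z-sum = 2.241 + 1.645 = 3.886.
d_min = 3.886 × √(2/44) = 3.886 × 0.2132 = 0.828.

d_min ≈ 0.83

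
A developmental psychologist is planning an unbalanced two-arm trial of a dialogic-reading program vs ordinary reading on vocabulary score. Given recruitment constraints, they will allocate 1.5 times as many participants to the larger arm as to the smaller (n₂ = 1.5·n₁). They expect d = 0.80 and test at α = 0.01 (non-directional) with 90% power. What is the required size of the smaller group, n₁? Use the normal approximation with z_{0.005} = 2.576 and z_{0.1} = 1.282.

With allocation ratio k = n₂/n₁ = 1.5, Var(x̄₁−x̄₂) = σ²(1/n₁ + 1/(k·n₁)) = σ²·(k+1)/(k·n₁).
So n₁ = (1 + 1/k)·((z_{α/2} + z_β)/d)² = 1.667 × (3.858/0.80)².
n₁ = 1.667 × 23.26 = 38.8.
Round up: n₁ = 39, giving n₂ = ⌈1.5 × 39⌉ = ⌈58.5⌉ = 59.

n₁ = 39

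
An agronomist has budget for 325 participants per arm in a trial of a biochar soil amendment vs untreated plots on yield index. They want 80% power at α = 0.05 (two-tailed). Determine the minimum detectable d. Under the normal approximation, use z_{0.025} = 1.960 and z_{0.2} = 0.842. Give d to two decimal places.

For two independent groups of n = 325 each: d_min = (z_{α/2} + z_β)·√(2/n).
z-sum = 1.960 + 0.842 = 2.802.
d_min = 2.802 × √(2/325) = 2.802 × 0.0784 = 0.220.

d_min ≈ 0.22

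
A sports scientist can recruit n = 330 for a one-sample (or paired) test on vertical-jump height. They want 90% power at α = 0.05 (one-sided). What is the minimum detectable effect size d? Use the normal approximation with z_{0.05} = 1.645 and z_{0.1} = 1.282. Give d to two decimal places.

d_min ≈ 0.16

For a single sample (or paired design) of n = 330: d_min = (z_{α} + z_β)/√n.
z-sum = 1.645 + 1.282 = 2.927.
d_min = 2.927 / √330 = 2.927 / 18.166 = 0.161.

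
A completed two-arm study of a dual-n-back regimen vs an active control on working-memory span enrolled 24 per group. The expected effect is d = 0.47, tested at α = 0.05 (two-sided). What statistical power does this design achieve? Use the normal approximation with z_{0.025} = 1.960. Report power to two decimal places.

power ≈ 0.37

For two equal groups, power = Φ(d·√(n/2) − z_{α/2}).
d·√(n/2) = 0.47 × √(24/2) = 0.47 × 3.464 = 1.628.
z_β = 1.628 − 1.960 = -0.332.
Power = Φ(-0.332) = 0.370.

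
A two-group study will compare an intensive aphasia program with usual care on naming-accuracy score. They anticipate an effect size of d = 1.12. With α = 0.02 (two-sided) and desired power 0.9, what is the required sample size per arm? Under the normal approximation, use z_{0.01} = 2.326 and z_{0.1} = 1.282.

n = 21 per group

For two independent groups with equal n: n = 2·((z_{α/2} + z_β) / d)².
z_{α/2} + z_β = 2.326 + 1.282 = 3.608.
n = 2 × (3.608 / 1.12)² = 2 × 3.221² = 2 × 10.38 = 20.8.
Round up to the next whole participant.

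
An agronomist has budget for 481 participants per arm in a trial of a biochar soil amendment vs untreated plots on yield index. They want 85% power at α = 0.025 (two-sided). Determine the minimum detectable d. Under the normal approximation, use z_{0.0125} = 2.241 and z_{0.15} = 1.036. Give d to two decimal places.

d_min ≈ 0.21

For two independent groups of n = 481 each: d_min = (z_{α/2} + z_β)·√(2/n).
z-sum = 2.241 + 1.036 = 3.277.
d_min = 3.277 × √(2/481) = 3.277 × 0.0645 = 0.211.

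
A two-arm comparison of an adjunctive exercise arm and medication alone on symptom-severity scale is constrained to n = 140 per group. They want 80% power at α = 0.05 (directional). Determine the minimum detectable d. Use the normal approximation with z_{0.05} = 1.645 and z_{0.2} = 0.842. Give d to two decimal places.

d_min ≈ 0.30

For two independent groups of n = 140 each: d_min = (z_{α} + z_β)·√(2/n).
z-sum = 1.645 + 0.842 = 2.487.
d_min = 2.487 × √(2/140) = 2.487 × 0.1195 = 0.297.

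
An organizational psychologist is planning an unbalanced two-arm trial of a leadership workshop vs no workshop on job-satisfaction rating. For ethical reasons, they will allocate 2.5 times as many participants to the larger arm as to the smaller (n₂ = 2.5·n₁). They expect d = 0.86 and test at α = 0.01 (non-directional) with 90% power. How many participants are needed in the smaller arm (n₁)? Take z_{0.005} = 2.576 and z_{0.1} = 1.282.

n₁ = 29

With allocation ratio k = n₂/n₁ = 2.5, Var(x̄₁−x̄₂) = σ²(1/n₁ + 1/(k·n₁)) = σ²·(k+1)/(k·n₁).
So n₁ = (1 + 1/k)·((z_{α/2} + z_β)/d)² = 1.400 × (3.858/0.86)².
n₁ = 1.400 × 20.12 = 28.2.
Round up: n₁ = 29, giving n₂ = ⌈2.5 × 29⌉ = ⌈72.5⌉ = 73.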